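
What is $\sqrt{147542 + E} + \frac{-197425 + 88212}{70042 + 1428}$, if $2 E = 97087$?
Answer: $- \frac{109213}{71470} + \frac{\sqrt{784342}}{2} \approx 441.29$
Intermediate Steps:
$E = \frac{97087}{2}$ ($E = \frac{1}{2} \cdot 97087 = \frac{97087}{2} \approx 48544.0$)
$\sqrt{147542 + E} + \frac{-197425 + 88212}{70042 + 1428} = \sqrt{147542 + \frac{97087}{2}} + \frac{-197425 + 88212}{70042 + 1428} = \sqrt{\frac{392171}{2}} - \frac{109213}{71470} = \frac{\sqrt{784342}}{2} - \frac{109213}{71470} = - \frac{109213}{71470} + \frac{\sqrt{784342}}{2}$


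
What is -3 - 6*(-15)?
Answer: 87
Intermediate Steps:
-3 - 6*(-15) = -3 + 90 = 87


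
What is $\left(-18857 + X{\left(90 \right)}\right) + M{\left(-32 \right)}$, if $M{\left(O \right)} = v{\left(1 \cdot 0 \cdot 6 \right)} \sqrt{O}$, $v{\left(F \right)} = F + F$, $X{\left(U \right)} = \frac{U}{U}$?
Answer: $-18856$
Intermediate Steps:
$X{\left(U \right)} = 1$
$v{\left(F \right)} = 2 F$
$M{\left(O \right)} = 0$ ($M{\left(O \right)} = 2 \cdot 1 \cdot 0 \cdot 6 \sqrt{O} = 2 \cdot 0 \cdot 6 \sqrt{O} = 2 \cdot 0 \sqrt{O} = 0 \sqrt{O} = 0$)
$\left(-18857 + X{\left(90 \right)}\right) + M{\left(-32 \right)} = \left(-18857 + 1\right) + 0 = -18856 + 0 = -18856$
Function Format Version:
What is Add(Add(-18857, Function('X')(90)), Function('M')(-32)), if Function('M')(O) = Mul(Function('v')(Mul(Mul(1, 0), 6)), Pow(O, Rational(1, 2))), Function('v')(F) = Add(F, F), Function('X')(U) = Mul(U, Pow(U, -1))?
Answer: -18856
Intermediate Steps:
Function('X')(U) = 1
Function('v')(F) = Mul(2, F)
Function('M')(O) = 0 (Function('M')(O) = Mul(Mul(2, Mul(Mul(1, 0), 6)), Pow(O, Rational(1, 2))) = Mul(Mul(2, Mul(0, 6)), Pow(O, Rational(1, 2))) = Mul(Mul(2, 0), Pow(O, Rational(1, 2))) = Mul(0, Pow(O, Rational(1, 2))) = 0)
Add(Add(-18857, Function('X')(90)), Function('M')(-32)) = Add(Add(-18857, 1), 0) = Add(-18856, 0) = -18856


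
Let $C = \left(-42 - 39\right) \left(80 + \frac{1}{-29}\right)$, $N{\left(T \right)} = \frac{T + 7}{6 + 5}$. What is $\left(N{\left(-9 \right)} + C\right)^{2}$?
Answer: $\frac{4269541966369}{101761} \approx 4.1957 \cdot 10^{7}$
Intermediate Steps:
$N{\left(T \right)} = \frac{7}{11} + \frac{T}{11}$ ($N{\left(T \right)} = \frac{7 + T}{11} = \left(7 + T\right) \frac{1}{11} = \frac{7}{11} + \frac{T}{11}$)
$C = - \frac{187839}{29}$ ($C = - 81 \left(80 - \frac{1}{29}\right) = \left(-81\right) \frac{2319}{29} = - \frac{187839}{29} \approx -6477.2$)
$\left(N{\left(-9 \right)} + C\right)^{2} = \left(\left(\frac{7}{11} + \frac{1}{11} \left(-9\right)\right) - \frac{187839}{29}\right)^{2} = \left(\left(\frac{7}{11} - \frac{9}{11}\right) - \frac{187839}{29}\right)^{2} = \left(- \frac{2}{11} - \frac{187839}{29}\right)^{2} = \left(- \frac{2066287}{319}\right)^{2} = \frac{4269541966369}{101761}$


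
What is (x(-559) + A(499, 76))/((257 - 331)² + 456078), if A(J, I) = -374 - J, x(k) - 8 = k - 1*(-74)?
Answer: -675/230777 ≈ -0.0029249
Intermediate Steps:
x(k) = 82 + k (x(k) = 8 + (k - 1*(-74)) = 8 + (k + 74) = 8 + (74 + k) = 82 + k)
(x(-559) + A(499, 76))/((257 - 331)² + 456078) = ((82 - 559) + (-374 - 1*499))/((257 - 331)² + 456078) = (-477 + (-374 - 499))/((-74)² + 456078) = (-477 - 873)/(5476 + 456078) = -1350/461554 = -1350*1/461554 = -675/230777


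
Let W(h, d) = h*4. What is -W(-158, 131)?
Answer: 632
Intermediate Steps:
W(h, d) = 4*h
-W(-158, 131) = -4*(-158) = -1*(-632) = 632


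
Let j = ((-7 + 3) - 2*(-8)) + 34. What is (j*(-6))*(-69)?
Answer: 19044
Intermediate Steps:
j = 46 (j = (-4 + 16) + 34 = 12 + 34 = 46)
(j*(-6))*(-69) = (46*(-6))*(-69) = -276*(-69) = 19044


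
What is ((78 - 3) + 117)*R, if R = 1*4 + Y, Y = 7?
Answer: 2112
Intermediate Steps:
R = 11 (R = 1*4 + 7 = 4 + 7 = 11)
((78 - 3) + 117)*R = ((78 - 3) + 117)*11 = (75 + 117)*11 = 192*11 = 2112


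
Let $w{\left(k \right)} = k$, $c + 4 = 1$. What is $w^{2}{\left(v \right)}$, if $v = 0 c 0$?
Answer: $0$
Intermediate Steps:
$c = -3$ ($c = -4 + 1 = -3$)
$v = 0$ ($v = 0 \left(-3\right) 0 = 0 \cdot 0 = 0$)
$w^{2}{\left(v \right)} = 0^{2} = 0$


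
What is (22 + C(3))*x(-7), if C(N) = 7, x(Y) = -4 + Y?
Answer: -319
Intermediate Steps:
(22 + C(3))*x(-7) = (22 + 7)*(-4 - 7) = 29*(-11) = -319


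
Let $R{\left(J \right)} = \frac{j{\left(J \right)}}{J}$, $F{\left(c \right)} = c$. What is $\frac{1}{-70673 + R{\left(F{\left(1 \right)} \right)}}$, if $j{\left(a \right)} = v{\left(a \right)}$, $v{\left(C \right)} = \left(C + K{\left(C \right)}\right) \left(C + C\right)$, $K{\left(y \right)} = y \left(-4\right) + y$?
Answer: $- \frac{1}{70677} \approx -1.4149 \cdot 10^{-5}$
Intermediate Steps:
$K{\left(y \right)} = - 3 y$ ($K{\left(y \right)} = - 4 y + y = - 3 y$)
$v{\left(C \right)} = - 4 C^{2}$ ($v{\left(C \right)} = \left(C - 3 C\right) \left(C + C\right) = - 2 C 2 C = - 4 C^{2}$)
$j{\left(a \right)} = - 4 a^{2}$
$R{\left(J \right)} = - 4 J$ ($R{\left(J \right)} = \frac{\left(-4\right) J^{2}}{J} = - 4 J$)
$\frac{1}{-70673 + R{\left(F{\left(1 \right)} \right)}} = \frac{1}{-70673 - 4} = \frac{1}{-70677} = - \frac{1}{70677}$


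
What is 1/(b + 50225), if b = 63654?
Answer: 1/113879 ≈ 8.7813e-6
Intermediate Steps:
1/(b + 50225) = 1/(63654 + 50225) = 1/113879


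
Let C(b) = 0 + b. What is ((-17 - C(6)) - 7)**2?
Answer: 900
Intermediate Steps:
C(b) = b
((-17 - C(6)) - 7)**2 = ((-17 - 1*6) - 7)**2 = ((-17 - 6) - 7)**2 = (-23 - 7)**2 = (-30)**2 = 900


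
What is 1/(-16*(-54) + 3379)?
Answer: 1/4243 ≈ 0.00023568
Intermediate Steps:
1/(-16*(-54) + 3379) = 1/(864 + 3379) = 1/4243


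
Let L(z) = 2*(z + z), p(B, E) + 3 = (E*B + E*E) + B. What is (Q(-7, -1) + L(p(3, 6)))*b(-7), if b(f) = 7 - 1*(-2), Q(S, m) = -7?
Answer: 1881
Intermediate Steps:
p(B, E) = -3 + B + E² + B*E (p(B, E) = -3 + ((E*B + E*E) + B) = -3 + ((B*E + E²) + B) = -3 + ((E² + B*E) + B) = -3 + (B + E² + B*E) = -3 + B + E² + B*E)
L(z) = 4*z (L(z) = 2*(2*z) = 4*z)
b(f) = 9 (b(f) = 7 + 2 = 9)
(Q(-7, -1) + L(p(3, 6)))*b(-7) = (-7 + 4*(-3 + 3 + 6² + 3*6))*9 = (-7 + 4*(-3 + 3 + 36 + 18))*9 = (-7 + 4*54)*9 = (-7 + 216)*9 = 209*9 = 1881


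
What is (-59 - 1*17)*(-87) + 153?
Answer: 6765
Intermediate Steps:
(-59 - 1*17)*(-87) + 153 = (-59 - 17)*(-87) + 153 = -76*(-87) + 153 = 6612 + 153 = 6765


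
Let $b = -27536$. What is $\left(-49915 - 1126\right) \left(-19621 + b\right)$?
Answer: $2406940437$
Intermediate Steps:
$\left(-49915 - 1126\right) \left(-19621 + b\right) = \left(-49915 - 1126\right) \left(-19621 - 27536\right) = \left(-51041\right) \left(-47157\right) = 2406940437$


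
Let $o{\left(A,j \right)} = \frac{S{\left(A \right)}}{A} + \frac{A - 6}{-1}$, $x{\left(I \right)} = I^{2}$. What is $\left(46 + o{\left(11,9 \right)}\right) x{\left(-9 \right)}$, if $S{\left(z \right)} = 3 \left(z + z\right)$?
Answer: $3807$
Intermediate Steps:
$S{\left(z \right)} = 6 z$ ($S{\left(z \right)} = 3 \cdot 2 z = 6 z$)
$o{\left(A,j \right)} = 12 - A$ ($o{\left(A,j \right)} = \frac{6 A}{A} + \frac{A - 6}{-1} = 6 + \left(A - 6\right) \left(-1\right) = 6 + \left(-6 + A\right) \left(-1\right) = 6 - \left(-6 + A\right) = 12 - A$)
$\left(46 + o{\left(11,9 \right)}\right) x{\left(-9 \right)} = \left(46 + \left(12 - 11\right)\right) \left(-9\right)^{2} = \left(46 + \left(12 - 11\right)\right) 81 = \left(46 + 1\right) 81 = 47 \cdot 81 = 3807$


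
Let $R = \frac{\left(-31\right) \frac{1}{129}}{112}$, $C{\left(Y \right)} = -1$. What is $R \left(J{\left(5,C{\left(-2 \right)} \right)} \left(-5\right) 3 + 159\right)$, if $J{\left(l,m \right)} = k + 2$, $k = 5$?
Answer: $- \frac{279}{2408} \approx -0.11586$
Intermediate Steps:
$R = - \frac{31}{14448}$ ($R = \left(-31\right) \frac{1}{129} \cdot \frac{1}{112} = \left(- \frac{31}{129}\right) \frac{1}{112} = - \frac{31}{14448} \approx -0.0021456$)
$J{\left(l,m \right)} = 7$ ($J{\left(l,m \right)} = 5 + 2 = 7$)
$R \left(J{\left(5,C{\left(-2 \right)} \right)} \left(-5\right) 3 + 159\right) = - \frac{31 \left(7 \left(-5\right) 3 + 159\right)}{14448} = - \frac{31 \left(\left(-35\right) 3 + 159\right)}{14448} = - \frac{31 \left(-105 + 159\right)}{14448} = \left(- \frac{31}{14448}\right) 54 = - \frac{279}{2408}$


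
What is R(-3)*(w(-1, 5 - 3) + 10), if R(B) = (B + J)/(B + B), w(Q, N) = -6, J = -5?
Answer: 16/3 ≈ 5.3333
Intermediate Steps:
R(B) = (-5 + B)/(2*B) (R(B) = (B - 5)/(B + B) = (-5 + B)/((2*B)) = (-5 + B)*(1/(2*B)) = (-5 + B)/(2*B))
R(-3)*(w(-1, 5 - 3) + 10) = ((½)*(-5 - 3)/(-3))*(-6 + 10) = ((½)*(-⅓)*(-8))*4 = (4/3)*4 = 16/3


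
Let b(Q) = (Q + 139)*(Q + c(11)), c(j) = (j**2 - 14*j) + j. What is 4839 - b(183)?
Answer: -47003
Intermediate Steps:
c(j) = j**2 - 13*j
b(Q) = (-22 + Q)*(139 + Q) (b(Q) = (Q + 139)*(Q + 11*(-13 + 11)) = (139 + Q)*(Q + 11*(-2)) = (139 + Q)*(Q - 22) = (139 + Q)*(-22 + Q) = (-22 + Q)*(139 + Q))
4839 - b(183) = 4839 - (-3058 + 183**2 + 117*183) = 4839 - (-3058 + 33489 + 21411) = 4839 - 1*51842 = 4839 - 51842 = -47003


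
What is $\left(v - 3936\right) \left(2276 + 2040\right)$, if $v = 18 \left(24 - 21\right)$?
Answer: $-16754712$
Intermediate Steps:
$v = 54$ ($v = 18 \cdot 3 = 54$)
$\left(v - 3936\right) \left(2276 + 2040\right) = \left(54 - 3936\right) \left(2276 + 2040\right) = \left(-3882\right) 4316 = -16754712$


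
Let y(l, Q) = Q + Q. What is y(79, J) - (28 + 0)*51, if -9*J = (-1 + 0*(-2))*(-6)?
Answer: -4288/3 ≈ -1429.3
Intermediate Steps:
J = -2/3 (J = -(-1 + 0*(-2))*(-6)/9 = -(-1 + 0)*(-6)/9 = -(-1)*(-6)/9 = -1/9*6 = -2/3 ≈ -0.66667)
y(l, Q) = 2*Q
y(79, J) - (28 + 0)*51 = 2*(-2/3) - (28 + 0)*51 = -4/3 - 28*51 = -4/3 - 1*1428 = -4/3 - 1428 = -4288/3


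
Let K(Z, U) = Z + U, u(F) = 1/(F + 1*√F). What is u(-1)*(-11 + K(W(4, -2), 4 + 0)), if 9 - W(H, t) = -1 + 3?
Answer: 0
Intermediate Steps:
W(H, t) = 7 (W(H, t) = 9 - (-1 + 3) = 9 - 1*2 = 9 - 2 = 7)
u(F) = 1/(F + √F)
K(Z, U) = U + Z
u(-1)*(-11 + K(W(4, -2), 4 + 0)) = (-11 + ((4 + 0) + 7))/(-1 + √(-1)) = (-11 + (4 + 7))/(-1 + I) = ((-1 - I)/2)*(-11 + 11) = ((-1 - I)/2)*0 = 0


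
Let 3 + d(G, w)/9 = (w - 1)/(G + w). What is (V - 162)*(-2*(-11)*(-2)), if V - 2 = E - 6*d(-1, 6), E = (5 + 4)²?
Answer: -1276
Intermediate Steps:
E = 81 (E = 9² = 81)
d(G, w) = -27 + 9*(-1 + w)/(G + w) (d(G, w) = -27 + 9*((w - 1)/(G + w)) = -27 + 9*((-1 + w)/(G + w)) = -27 + 9*(-1 + w)/(G + w))
V = 191 (V = 2 + (81 - 54*(-1 - 3*(-1) - 2*6)/(-1 + 6)) = 2 + (81 - 54*(-1 + 3 - 12)/5) = 2 + (81 - 54*(-10)/5) = 2 + (81 - 6*(-18)) = 2 + (81 + 108) = 2 + 189 = 191)
(V - 162)*(-2*(-11)*(-2)) = (191 - 162)*(-2*(-11)*(-2)) = 29*(22*(-2)) = 29*(-44) = -1276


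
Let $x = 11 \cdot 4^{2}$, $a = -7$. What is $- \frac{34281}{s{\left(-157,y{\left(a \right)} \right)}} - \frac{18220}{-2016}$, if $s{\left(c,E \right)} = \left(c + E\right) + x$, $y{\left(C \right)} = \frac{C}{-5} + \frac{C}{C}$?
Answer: $- \frac{85900735}{53928} \approx -1592.9$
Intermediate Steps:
$y{\left(C \right)} = 1 - \frac{C}{5}$ ($y{\left(C \right)} = C \left(- \frac{1}{5}\right) + 1 = - \frac{C}{5} + 1 = 1 - \frac{C}{5}$)
$x = 176$ ($x = 11 \cdot 16 = 176$)
$s{\left(c,E \right)} = 176 + E + c$ ($s{\left(c,E \right)} = \left(c + E\right) + 176 = \left(E + c\right) + 176 = 176 + E + c$)
$- \frac{34281}{s{\left(-157,y{\left(a \right)} \right)}} - \frac{18220}{-2016} = - \frac{34281}{176 + \left(1 - - \frac{7}{5}\right) - 157} - \frac{18220}{-2016} = - \frac{34281}{176 + \left(1 + \frac{7}{5}\right) - 157} - - \frac{4555}{504} = - \frac{34281}{176 + \frac{12}{5} - 157} + \frac{4555}{504} = - \frac{34281}{\frac{107}{5}} + \frac{4555}{504} = \left(-34281\right) \frac{5}{107} + \frac{4555}{504} = - \frac{171405}{107} + \frac{4555}{504} = - \frac{85900735}{53928}$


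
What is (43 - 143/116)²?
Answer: 23474025/13456 ≈ 1744.5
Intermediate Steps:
(43 - 143/116)² = (4845/116)² = 23474025/13456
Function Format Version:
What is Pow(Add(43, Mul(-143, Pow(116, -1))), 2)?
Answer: Rational(23474025, 13456) ≈ 1744.5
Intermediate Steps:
Pow(Add(43, Mul(-143, Pow(116, -1))), 2) = Pow(Add(43, Mul(-143, Rational(1, 116))), 2) = Pow(Add(43, Rational(-143, 116)), 2) = Pow(Rational(4845, 116), 2) = Rational(23474025, 13456)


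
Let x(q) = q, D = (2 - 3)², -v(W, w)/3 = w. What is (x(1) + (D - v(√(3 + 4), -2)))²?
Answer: 16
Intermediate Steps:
v(W, w) = -3*w
D = 1 (D = (-1)² = 1)
(x(1) + (D - v(√(3 + 4), -2)))² = (1 + (1 - (-3)*(-2)))² = (1 + (1 - 1*6))² = (1 + (1 - 6))² = (1 - 5)² = (-4)² = 16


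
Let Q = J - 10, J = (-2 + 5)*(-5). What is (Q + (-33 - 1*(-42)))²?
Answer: 256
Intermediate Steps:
J = -15 (J = 3*(-5) = -15)
Q = -25 (Q = -15 - 10 = -25)
(Q + (-33 - 1*(-42)))² = (-25 + (-33 - 1*(-42)))² = (-25 + (-33 + 42))² = (-25 + 9)² = (-16)² = 256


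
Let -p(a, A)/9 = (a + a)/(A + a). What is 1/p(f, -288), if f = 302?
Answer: -7/2718 ≈ -0.0025754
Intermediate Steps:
p(a, A) = -18*a/(A + a) (p(a, A) = -9*(a + a)/(A + a) = -9*2*a/(A + a) = -18*a/(A + a))
1/p(f, -288) = 1/(-18*302/(-288 + 302)) = 1/(-18*302/14) = 1/(-18*302*1/14) = 1/(-2718/7) = -7/2718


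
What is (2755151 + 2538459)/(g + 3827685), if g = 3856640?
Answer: 1058722/1536865 ≈ 0.68888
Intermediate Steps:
(2755151 + 2538459)/(g + 3827685) = (2755151 + 2538459)/(3856640 + 3827685) = 5293610/7684325 = 5293610*(1/7684325) = 1058722/1536865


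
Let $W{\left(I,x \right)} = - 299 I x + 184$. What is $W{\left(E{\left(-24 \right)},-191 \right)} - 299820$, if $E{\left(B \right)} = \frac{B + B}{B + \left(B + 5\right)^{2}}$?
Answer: $- \frac{103718564}{337} \approx -3.0777 \cdot 10^{5}$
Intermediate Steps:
$E{\left(B \right)} = \frac{2 B}{B + \left(5 + B\right)^{2}}$
$W{\left(I,x \right)} = 184 - 299 I x$ ($W{\left(I,x \right)} = - 299 I x + 184 = 184 - 299 I x$)
$W{\left(E{\left(-24 \right)},-191 \right)} - 299820 = \left(184 - 299 \cdot 2 \left(-24\right) \frac{1}{-24 + \left(5 - 24\right)^{2}} \left(-191\right)\right) - 299820 = \left(184 - 299 \cdot 2 \left(-24\right) \frac{1}{-24 + \left(-19\right)^{2}} \left(-191\right)\right) - 299820 = \left(184 - 299 \cdot 2 \left(-24\right) \frac{1}{-24 + 361} \left(-191\right)\right) - 299820 = \left(184 - 299 \cdot 2 \left(-24\right) \frac{1}{337} \left(-191\right)\right) - 299820 = \left(184 - \left(- \frac{14352}{337}\right) \left(-191\right)\right) - 299820 = \left(184 - \frac{2741232}{337}\right) - 299820 = - \frac{2679224}{337} - 299820 = - \frac{103718564}{337}$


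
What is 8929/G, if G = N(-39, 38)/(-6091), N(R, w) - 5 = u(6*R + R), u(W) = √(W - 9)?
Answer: -271932695/307 + 54386539*I*√282/307 ≈ -8.8577e+5 + 2.9749e+6*I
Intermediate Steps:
u(W) = √(-9 + W)
N(R, w) = 5 + √(-9 + 7*R) (N(R, w) = 5 + √(-9 + (6*R + R)) = 5 + √(-9 + 7*R))
G = -5/6091 - I*√282/6091 (G = (5 + √(-9 + 7*(-39)))/(-6091) = (5 + √(-9 - 273))*(-1/6091) = (5 + √(-282))*(-1/6091) = (5 + I*√282)*(-1/6091) = -5/6091 - I*√282/6091 ≈ -0.00082088 - 0.002757*I)
8929/G = 8929/(-5/6091 - I*√282/6091)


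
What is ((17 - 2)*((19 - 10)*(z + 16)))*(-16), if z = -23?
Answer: 15120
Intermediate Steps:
((17 - 2)*((19 - 10)*(z + 16)))*(-16) = ((17 - 2)*((19 - 10)*(-23 + 16)))*(-16) = (15*(9*(-7)))*(-16) = (15*(-63))*(-16) = -945*(-16) = 15120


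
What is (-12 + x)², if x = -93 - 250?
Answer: 126025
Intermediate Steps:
x = -343
(-12 + x)² = (-12 - 343)² = (-355)² = 126025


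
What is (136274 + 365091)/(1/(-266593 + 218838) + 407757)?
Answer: 23942685575/19472435534 ≈ 1.2296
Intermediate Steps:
(136274 + 365091)/(1/(-266593 + 218838) + 407757) = 501365/(1/(-47755) + 407757) = 501365/(-1/47755 + 407757) = 501365/(19472435534/47755) = 501365*(47755/19472435534) = 23942685575/19472435534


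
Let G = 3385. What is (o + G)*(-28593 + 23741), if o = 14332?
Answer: -85962884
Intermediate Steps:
(o + G)*(-28593 + 23741) = (14332 + 3385)*(-28593 + 23741) = 17717*(-4852) = -85962884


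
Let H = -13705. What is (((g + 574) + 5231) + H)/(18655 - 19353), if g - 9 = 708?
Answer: 7183/698 ≈ 10.291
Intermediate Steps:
g = 717 (g = 9 + 708 = 717)
(((g + 574) + 5231) + H)/(18655 - 19353) = (((717 + 574) + 5231) - 13705)/(18655 - 19353) = ((1291 + 5231) - 13705)/(-698) = (6522 - 13705)*(-1/698) = -7183*(-1/698) = 7183/698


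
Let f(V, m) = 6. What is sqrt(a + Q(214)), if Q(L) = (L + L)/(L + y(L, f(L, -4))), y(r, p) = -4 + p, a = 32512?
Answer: sqrt(10534530)/18 ≈ 180.32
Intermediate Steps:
Q(L) = 2*L/(2 + L) (Q(L) = (L + L)/(L + (-4 + 6)) = (2*L)/(L + 2) = (2*L)/(2 + L) = 2*L/(2 + L))
sqrt(a + Q(214)) = sqrt(32512 + 2*214/(2 + 214)) = sqrt(32512 + 2*214/216) = sqrt(32512 + 2*214*(1/216)) = sqrt(32512 + 107/54) = sqrt(1755755/54) = sqrt(10534530)/18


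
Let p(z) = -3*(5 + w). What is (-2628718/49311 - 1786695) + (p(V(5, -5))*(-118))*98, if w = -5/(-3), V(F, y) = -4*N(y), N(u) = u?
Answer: -76701697783/49311 ≈ -1.5555e+6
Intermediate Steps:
V(F, y) = -4*y
w = 5/3 (w = -5*(-⅓) = 5/3 ≈ 1.6667)
p(z) = -20 (p(z) = -3*(5 + 5/3) = -3*20/3 = -20)
(-2628718/49311 - 1786695) + (p(V(5, -5))*(-118))*98 = (-2628718/49311 - 1786695) - 20*(-118)*98 = (-2628718*1/49311 - 1786695) + 2360*98 = (-2628718/49311 - 1786695) + 231280 = -88106345863/49311 + 231280 = -76701697783/49311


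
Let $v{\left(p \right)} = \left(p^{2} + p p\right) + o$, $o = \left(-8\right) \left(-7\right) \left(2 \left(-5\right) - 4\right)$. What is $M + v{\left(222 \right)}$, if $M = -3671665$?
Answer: $-3573881$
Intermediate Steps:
$o = -784$ ($o = 56 \left(-10 - 4\right) = 56 \left(-14\right) = -784$)
$v{\left(p \right)} = -784 + 2 p^{2}$ ($v{\left(p \right)} = \left(p^{2} + p p\right) - 784 = \left(p^{2} + p^{2}\right) - 784 = 2 p^{2} - 784 = -784 + 2 p^{2}$)
$M + v{\left(222 \right)} = -3671665 - \left(784 - 2 \cdot 222^{2}\right) = -3671665 + \left(-784 + 2 \cdot 49284\right) = -3671665 + \left(-784 + 98568\right) = -3671665 + 97784 = -3573881$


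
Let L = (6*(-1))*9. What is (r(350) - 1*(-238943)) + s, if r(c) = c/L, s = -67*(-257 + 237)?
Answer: 6487466/27 ≈ 2.4028e+5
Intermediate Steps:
L = -54 (L = -6*9 = -54)
s = 1340 (s = -67*(-20) = 1340)
r(c) = -c/54 (r(c) = c/(-54) = c*(-1/54) = -c/54)
(r(350) - 1*(-238943)) + s = (-1/54*350 - 1*(-238943)) + 1340 = (-175/27 + 238943) + 1340 = 6451286/27 + 1340 = 6487466/27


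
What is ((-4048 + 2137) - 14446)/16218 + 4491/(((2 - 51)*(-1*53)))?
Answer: 572753/794682 ≈ 0.72073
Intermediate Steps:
((-4048 + 2137) - 14446)/16218 + 4491/(((2 - 51)*(-1*53))) = (-1911 - 14446)*(1/16218) + 4491/((-49*(-53))) = -16357*1/16218 + 4491/2597 = -16357/16218 + 4491*(1/2597) = -16357/16218 + 4491/2597 = 572753/794682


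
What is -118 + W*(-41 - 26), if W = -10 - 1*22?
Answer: 2026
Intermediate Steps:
W = -32 (W = -10 - 22 = -32)
-118 + W*(-41 - 26) = -118 - 32*(-41 - 26) = -118 - 32*(-67) = -118 + 2144 = 2026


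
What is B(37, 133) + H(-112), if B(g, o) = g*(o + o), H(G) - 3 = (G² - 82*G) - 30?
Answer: 31543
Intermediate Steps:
H(G) = -27 + G² - 82*G (H(G) = 3 + ((G² - 82*G) - 30) = 3 + (-30 + G² - 82*G) = -27 + G² - 82*G)
B(g, o) = 2*g*o (B(g, o) = g*(2*o) = 2*g*o)
B(37, 133) + H(-112) = 2*37*133 + (-27 + (-112)² - 82*(-112)) = 9842 + (-27 + 12544 + 9184) = 9842 + 21701 = 31543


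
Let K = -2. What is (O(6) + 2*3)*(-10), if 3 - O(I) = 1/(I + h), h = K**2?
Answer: -89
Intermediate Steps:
h = 4 (h = (-2)**2 = 4)
O(I) = 3 - 1/(4 + I) (O(I) = 3 - 1/(I + 4) = 3 - 1/(4 + I))
(O(6) + 2*3)*(-10) = ((11 + 3*6)/(4 + 6) + 2*3)*(-10) = ((11 + 18)/10 + 6)*(-10) = ((1/10)*29 + 6)*(-10) = (29/10 + 6)*(-10) = (89/10)*(-10) = -89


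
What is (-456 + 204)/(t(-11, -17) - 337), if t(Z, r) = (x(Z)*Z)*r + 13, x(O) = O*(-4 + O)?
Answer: -84/10177 ≈ -0.0082539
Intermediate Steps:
t(Z, r) = 13 + r*Z**2*(-4 + Z) (t(Z, r) = ((Z*(-4 + Z))*Z)*r + 13 = (Z**2*(-4 + Z))*r + 13 = r*Z**2*(-4 + Z) + 13 = 13 + r*Z**2*(-4 + Z))
(-456 + 204)/(t(-11, -17) - 337) = (-456 + 204)/((13 - 17*(-11)**2*(-4 - 11)) - 337) = -252/((13 - 17*121*(-15)) - 337) = -252/((13 + 30855) - 337) = -252/(30868 - 337) = -252/30531 = -252*1/30531 = -84/10177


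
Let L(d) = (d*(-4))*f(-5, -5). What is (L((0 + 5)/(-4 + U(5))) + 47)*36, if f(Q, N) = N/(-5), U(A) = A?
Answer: 972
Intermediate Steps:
f(Q, N) = -N/5 (f(Q, N) = N*(-1/5) = -N/5)
L(d) = -4*d (L(d) = (d*(-4))*(-1/5*(-5)) = -4*d*1 = -4*d)
(L((0 + 5)/(-4 + U(5))) + 47)*36 = (-4*(0 + 5)/(-4 + 5) + 47)*36 = (-20/1 + 47)*36 = (-20 + 47)*36 = 27*36 = 972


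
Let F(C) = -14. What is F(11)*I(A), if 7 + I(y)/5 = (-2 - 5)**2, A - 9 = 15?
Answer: -2940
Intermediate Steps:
A = 24 (A = 9 + 15 = 24)
I(y) = 210 (I(y) = -35 + 5*(-2 - 5)**2 = -35 + 5*(-7)**2 = -35 + 5*49 = -35 + 245 = 210)
F(11)*I(A) = -14*210 = -2940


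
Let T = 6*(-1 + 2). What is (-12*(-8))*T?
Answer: 576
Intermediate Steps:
T = 6 (T = 6*1 = 6)
(-12*(-8))*T = -12*(-8)*6 = 96*6 = 576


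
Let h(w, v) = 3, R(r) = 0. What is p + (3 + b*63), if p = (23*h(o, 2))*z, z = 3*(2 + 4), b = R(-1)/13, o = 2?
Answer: 1245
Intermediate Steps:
b = 0 (b = 0/13 = 0*(1/13) = 0)
z = 18 (z = 3*6 = 18)
p = 1242 (p = (23*3)*18 = 69*18 = 1242)
p + (3 + b*63) = 1242 + (3 + 0*63) = 1242 + (3 + 0) = 1242 + 3 = 1245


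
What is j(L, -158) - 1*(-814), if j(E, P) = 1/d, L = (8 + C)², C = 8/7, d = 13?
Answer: 10583/13 ≈ 814.08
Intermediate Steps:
C = 8/7 (C = 8*(⅐) = 8/7 ≈ 1.1429)
L = 4096/49 (L = (8 + 8/7)² = (64/7)² = 4096/49 ≈ 83.592)
j(E, P) = 1/13
j(L, -158) - 1*(-814) = 1/13 - 1*(-814) = 1/13 + 814 = 10583/13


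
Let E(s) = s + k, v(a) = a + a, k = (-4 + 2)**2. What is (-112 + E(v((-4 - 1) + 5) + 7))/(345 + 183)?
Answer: -101/528 ≈ -0.19129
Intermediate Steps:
k = 4 (k = (-2)**2 = 4)
v(a) = 2*a
E(s) = 4 + s (E(s) = s + 4 = 4 + s)
(-112 + E(v((-4 - 1) + 5) + 7))/(345 + 183) = (-112 + (4 + (2*((-4 - 1) + 5) + 7)))/(345 + 183) = (-112 + (4 + (2*(-5 + 5) + 7)))/528 = (-112 + (4 + (2*0 + 7)))*(1/528) = (-112 + (4 + (0 + 7)))*(1/528) = (-112 + (4 + 7))*(1/528) = (-112 + 11)*(1/528) = -101*1/528 = -101/528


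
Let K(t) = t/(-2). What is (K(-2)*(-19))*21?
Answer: -399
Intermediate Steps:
K(t) = -t/2 (K(t) = t*(-½) = -t/2)
(K(-2)*(-19))*21 = (-½*(-2)*(-19))*21 = (1*(-19))*21 = -19*21 = -399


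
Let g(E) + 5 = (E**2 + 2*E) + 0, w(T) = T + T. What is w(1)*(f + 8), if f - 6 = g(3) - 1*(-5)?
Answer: 58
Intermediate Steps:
w(T) = 2*T
g(E) = -5 + E**2 + 2*E (g(E) = -5 + ((E**2 + 2*E) + 0) = -5 + (E**2 + 2*E) = -5 + E**2 + 2*E)
f = 21 (f = 6 + ((-5 + 3**2 + 2*3) - 1*(-5)) = 6 + ((-5 + 9 + 6) + 5) = 6 + (10 + 5) = 6 + 15 = 21)
w(1)*(f + 8) = (2*1)*(21 + 8) = 2*29 = 58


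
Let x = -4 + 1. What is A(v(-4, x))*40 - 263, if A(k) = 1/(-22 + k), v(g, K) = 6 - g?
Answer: -799/3 ≈ -266.33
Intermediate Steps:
x = -3
A(v(-4, x))*40 - 263 = 40/(-22 + (6 - 1*(-4))) - 263 = 40/(-22 + (6 + 4)) - 263 = 40/(-22 + 10) - 263 = 40/(-12) - 263 = -1/12*40 - 263 = -10/3 - 263 = -799/3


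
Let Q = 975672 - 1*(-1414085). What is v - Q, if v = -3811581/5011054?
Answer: -11975205185459/5011054 ≈ -2.3898e+6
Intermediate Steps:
Q = 2389757 (Q = 975672 + 1414085 = 2389757)
v = -3811581/5011054 (v = -3811581*1/5011054 = -3811581/5011054 ≈ -0.76063)
v - Q = -3811581/5011054 - 1*2389757 = -3811581/5011054 - 2389757 = -11975205185459/5011054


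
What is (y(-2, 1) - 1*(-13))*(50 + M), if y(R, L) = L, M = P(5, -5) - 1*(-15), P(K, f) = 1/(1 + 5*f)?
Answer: 10913/12 ≈ 909.42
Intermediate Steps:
M = 359/24 (M = 1/(1 + 5*(-5)) - 1*(-15) = 1/(1 - 25) + 15 = 1/(-24) + 15 = -1/24 + 15 = 359/24 ≈ 14.958)
(y(-2, 1) - 1*(-13))*(50 + M) = (1 - 1*(-13))*(50 + 359/24) = (1 + 13)*(1559/24) = 14*(1559/24) = 10913/12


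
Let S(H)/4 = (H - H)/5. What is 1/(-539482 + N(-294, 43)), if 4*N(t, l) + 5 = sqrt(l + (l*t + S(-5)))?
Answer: -2157933/1164168711272 - I*sqrt(12599)/1164168711272 ≈ -1.8536e-6 - 9.6417e-11*I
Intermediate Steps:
S(H) = 0 (S(H) = 4*((H - H)/5) = 4*(0*(1/5)) = 4*0 = 0)
N(t, l) = -5/4 + sqrt(l + l*t)/4 (N(t, l) = -5/4 + sqrt(l + (l*t + 0))/4 = -5/4 + sqrt(l + l*t)/4)
1/(-539482 + N(-294, 43)) = 1/(-539482 + (-5/4 + sqrt(43*(1 - 294))/4)) = 1/(-539482 + (-5/4 + sqrt(43*(-293))/4)) = 1/(-539482 + (-5/4 + sqrt(-12599)/4)) = 1/(-539482 + (-5/4 + (I*sqrt(12599))/4)) = 1/(-539482 + (-5/4 + I*sqrt(12599)/4)) = 1/(-2157933/4 + I*sqrt(12599)/4)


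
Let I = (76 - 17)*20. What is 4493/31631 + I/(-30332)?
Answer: 24739274/239857873 ≈ 0.10314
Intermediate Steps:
I = 1180 (I = 59*20 = 1180)
4493/31631 + I/(-30332) = 4493/31631 + 1180/(-30332) = 4493*(1/31631) + 1180*(-1/30332) = 4493/31631 - 295/7583 = 24739274/239857873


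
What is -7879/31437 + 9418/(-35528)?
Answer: -287999389/558446868 ≈ -0.51571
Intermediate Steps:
-7879/31437 + 9418/(-35528) = -7879*1/31437 + 9418*(-1/35528) = -7879/31437 - 4709/17764 = -287999389/558446868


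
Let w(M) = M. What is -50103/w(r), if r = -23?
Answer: 50103/23 ≈ 2178.4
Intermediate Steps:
-50103/w(r) = -50103/(-23) = -50103*(-1/23) = 50103/23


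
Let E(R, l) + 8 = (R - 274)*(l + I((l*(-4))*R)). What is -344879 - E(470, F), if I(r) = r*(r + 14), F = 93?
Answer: -5991049619739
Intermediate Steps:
I(r) = r*(14 + r)
E(R, l) = -8 + (-274 + R)*(l - 4*R*l*(14 - 4*R*l)) (E(R, l) = -8 + (R - 274)*(l + ((l*(-4))*R)*(14 + (l*(-4))*R)) = -8 + (-274 + R)*(l + ((-4*l)*R)*(14 + (-4*l)*R)) = -8 + (-274 + R)*(l + (-4*R*l)*(14 - 4*R*l)) = -8 + (-274 + R)*(l - 4*R*l*(14 - 4*R*l)))
-344879 - E(470, F) = -344879 - (-8 - 274*93 + 470*93 - 2192*470*93*(-7 + 2*470*93) + 8*93*470²*(-7 + 2*470*93)) = -344879 - (-8 - 25482 + 43710 - 2192*470*93*(-7 + 87420) + 8*93*220900*(-7 + 87420)) = -344879 - (-8 - 25482 + 43710 - 2192*470*93*87413 + 8*93*220900*87413) = -344879 - (-8 - 25482 + 43710 - 8375242328160 + 14366291584800) = -344879 - 1*5991049274860 = -344879 - 5991049274860 = -5991049619739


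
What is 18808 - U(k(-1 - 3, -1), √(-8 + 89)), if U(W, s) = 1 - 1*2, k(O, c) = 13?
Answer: 18809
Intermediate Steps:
U(W, s) = -1 (U(W, s) = 1 - 2 = -1)
18808 - U(k(-1 - 3, -1), √(-8 + 89)) = 18808 - 1*(-1) = 18808 + 1 = 18809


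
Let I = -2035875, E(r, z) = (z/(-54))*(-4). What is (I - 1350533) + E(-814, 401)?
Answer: -91432214/27 ≈ -3.3864e+6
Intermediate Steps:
E(r, z) = 2*z/27 (E(r, z) = (z*(-1/54))*(-4) = -z/54*(-4) = 2*z/27)
(I - 1350533) + E(-814, 401) = (-2035875 - 1350533) + (2/27)*401 = -3386408 + 802/27 = -91432214/27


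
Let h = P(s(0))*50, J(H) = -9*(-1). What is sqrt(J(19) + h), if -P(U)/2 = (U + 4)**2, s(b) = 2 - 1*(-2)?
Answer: I*sqrt(6391) ≈ 79.944*I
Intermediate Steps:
s(b) = 4 (s(b) = 2 + 2 = 4)
P(U) = -2*(4 + U)**2 (P(U) = -2*(U + 4)**2 = -2*(4 + U)**2)
J(H) = 9
h = -6400 (h = -2*(4 + 4)**2*50 = -2*8**2*50 = -2*64*50 = -128*50 = -6400)
sqrt(J(19) + h) = sqrt(9 - 6400) = sqrt(-6391) = I*sqrt(6391)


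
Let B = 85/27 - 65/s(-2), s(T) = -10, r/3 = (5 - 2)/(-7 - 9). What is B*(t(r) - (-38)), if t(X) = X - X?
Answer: 9899/27 ≈ 366.63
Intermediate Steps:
r = -9/16 (r = 3*((5 - 2)/(-7 - 9)) = 3*(3/(-16)) = 3*(3*(-1/16)) = 3*(-3/16) = -9/16 ≈ -0.56250)
B = 521/54 (B = 85/27 - 65/(-10) = 85*(1/27) - 65*(-⅒) = 85/27 + 13/2 = 521/54 ≈ 9.6481)
t(X) = 0
B*(t(r) - (-38)) = 521*(0 - (-38))/54 = 521*(0 - 1*(-38))/54 = 521*(0 + 38)/54 = (521/54)*38 = 9899/27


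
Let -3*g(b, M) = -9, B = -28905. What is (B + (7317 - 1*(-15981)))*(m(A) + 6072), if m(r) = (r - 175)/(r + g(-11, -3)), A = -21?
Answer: -34106758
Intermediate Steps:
g(b, M) = 3 (g(b, M) = -⅓*(-9) = 3)
m(r) = (-175 + r)/(3 + r) (m(r) = (r - 175)/(r + 3) = (-175 + r)/(3 + r))
(B + (7317 - 1*(-15981)))*(m(A) + 6072) = (-28905 + (7317 - 1*(-15981)))*((-175 - 21)/(3 - 21) + 6072) = (-28905 + (7317 + 15981))*(-196/(-18) + 6072) = (-28905 + 23298)*(-1/18*(-196) + 6072) = -5607*(98/9 + 6072) = -5607*54746/9 = -34106758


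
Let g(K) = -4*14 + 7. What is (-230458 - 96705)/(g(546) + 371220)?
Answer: -327163/371171 ≈ -0.88143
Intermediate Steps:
g(K) = -49 (g(K) = -56 + 7 = -49)
(-230458 - 96705)/(g(546) + 371220) = (-230458 - 96705)/(-49 + 371220) = -327163/371171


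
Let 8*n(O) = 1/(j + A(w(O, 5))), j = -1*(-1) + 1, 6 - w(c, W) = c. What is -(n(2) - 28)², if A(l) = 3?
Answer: -1252161/1600 ≈ -782.60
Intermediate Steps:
w(c, W) = 6 - c
j = 2 (j = 1 + 1 = 2)
n(O) = 1/40 (n(O) = 1/(8*(2 + 3)) = (⅛)/5 = (⅛)*(⅕) = 1/40)
-(n(2) - 28)² = -(1/40 - 28)² = -(-1119/40)² = -1*1252161/1600 = -1252161/1600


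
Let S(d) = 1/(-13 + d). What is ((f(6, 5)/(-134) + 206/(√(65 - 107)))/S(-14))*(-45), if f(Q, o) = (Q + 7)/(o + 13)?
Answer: -1755/268 - 41715*I*√42/7 ≈ -6.5485 - 38621.0*I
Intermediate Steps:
f(Q, o) = (7 + Q)/(13 + o)
((f(6, 5)/(-134) + 206/(√(65 - 107)))/S(-14))*(-45) = ((((7 + 6)/(13 + 5))/(-134) + 206/(√(65 - 107)))/(1/(-13 - 14)))*(-45) = (((13/18)*(-1/134) + 206/(√(-42)))/(1/(-27)))*(-45) = ((((1/18)*13)*(-1/134) + 206/((I*√42)))/(-1/27))*(-45) = (((13/18)*(-1/134) + 206*(-I*√42/42))*(-27))*(-45) = ((-13/2412 - 103*I*√42/21)*(-27))*(-45) = (39/268 + 927*I*√42/7)*(-45) = -1755/268 - 41715*I*√42/7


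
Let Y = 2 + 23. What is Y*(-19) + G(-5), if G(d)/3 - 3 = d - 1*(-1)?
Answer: -478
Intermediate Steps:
Y = 25
G(d) = 12 + 3*d (G(d) = 9 + 3*(d - 1*(-1)) = 9 + 3*(d + 1) = 9 + 3*(1 + d) = 9 + (3 + 3*d) = 12 + 3*d)
Y*(-19) + G(-5) = 25*(-19) + (12 + 3*(-5)) = -475 + (12 - 15) = -475 - 3 = -478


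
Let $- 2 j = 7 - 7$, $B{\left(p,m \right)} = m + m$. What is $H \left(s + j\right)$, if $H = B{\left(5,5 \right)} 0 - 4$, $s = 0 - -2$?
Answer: $-8$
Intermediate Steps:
$B{\left(p,m \right)} = 2 m$
$j = 0$ ($j = - \frac{7 - 7}{2} = \left(- \frac{1}{2}\right) 0 = 0$)
$s = 2$ ($s = 0 + 2 = 2$)
$H = -4$ ($H = 2 \cdot 5 \cdot 0 - 4 = 10 \cdot 0 - 4 = 0 - 4 = -4$)
$H \left(s + j\right) = - 4 \left(2 + 0\right) = \left(-4\right) 2 = -8$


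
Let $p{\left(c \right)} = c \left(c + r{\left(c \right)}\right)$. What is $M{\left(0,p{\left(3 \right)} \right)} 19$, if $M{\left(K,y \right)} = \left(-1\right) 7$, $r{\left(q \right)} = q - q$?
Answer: $-133$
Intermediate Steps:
$r{\left(q \right)} = 0$
$p{\left(c \right)} = c^{2}$ ($p{\left(c \right)} = c \left(c + 0\right) = c c = c^{2}$)
$M{\left(K,y \right)} = -7$
$M{\left(0,p{\left(3 \right)} \right)} 19 = \left(-7\right) 19 = -133$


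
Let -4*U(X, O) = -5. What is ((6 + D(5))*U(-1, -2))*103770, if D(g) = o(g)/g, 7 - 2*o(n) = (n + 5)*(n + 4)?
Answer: -1193355/4 ≈ -2.9834e+5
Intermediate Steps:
o(n) = 7/2 - (4 + n)*(5 + n)/2 (o(n) = 7/2 - (n + 5)*(n + 4)/2 = 7/2 - (5 + n)*(4 + n)/2 = 7/2 - (4 + n)*(5 + n)/2)
U(X, O) = 5/4 (U(X, O) = -¼*(-5) = 5/4)
D(g) = (-13/2 - 9*g/2 - g²/2)/g
((6 + D(5))*U(-1, -2))*103770 = ((6 + (½)*(-13 - 1*5² - 9*5)/5)*(5/4))*103770 = ((6 + (½)*(⅕)*(-13 - 1*25 - 45))*(5/4))*103770 = ((6 + (½)*(⅕)*(-13 - 25 - 45))*(5/4))*103770 = ((6 + (½)*(⅕)*(-83))*(5/4))*103770 = ((6 - 83/10)*(5/4))*103770 = -23/10*5/4*103770 = -23/8*103770 = -1193355/4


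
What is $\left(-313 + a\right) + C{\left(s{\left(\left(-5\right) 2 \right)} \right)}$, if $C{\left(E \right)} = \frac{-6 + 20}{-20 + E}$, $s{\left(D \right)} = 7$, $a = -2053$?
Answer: $- \frac{30772}{13} \approx -2367.1$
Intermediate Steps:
$C{\left(E \right)} = \frac{14}{-20 + E}$
$\left(-313 + a\right) + C{\left(s{\left(\left(-5\right) 2 \right)} \right)} = \left(-313 - 2053\right) + \frac{14}{-20 + 7} = -2366 + \frac{14}{-13} = -2366 + 14 \left(- \frac{1}{13}\right) = -2366 - \frac{14}{13} = - \frac{30772}{13}$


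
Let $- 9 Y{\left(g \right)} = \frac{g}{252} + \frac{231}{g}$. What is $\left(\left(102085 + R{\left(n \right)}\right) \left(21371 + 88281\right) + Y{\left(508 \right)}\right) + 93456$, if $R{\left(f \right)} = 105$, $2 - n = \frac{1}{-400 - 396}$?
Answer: $\frac{3227567620217027}{288036} \approx 1.1205 \cdot 10^{10}$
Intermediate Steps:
$Y{\left(g \right)} = - \frac{77}{3 g} - \frac{g}{2268}$ ($Y{\left(g \right)} = - \frac{\frac{g}{252} + \frac{231}{g}}{9} = - \frac{\frac{231}{g} + \frac{g}{252}}{9} = - \frac{77}{3 g} - \frac{g}{2268}$)
$n = \frac{1593}{796}$ ($n = 2 - \frac{1}{-400 - 396} = 2 - \frac{1}{-796} = 2 - - \frac{1}{796} = 2 + \frac{1}{796} = \frac{1593}{796} \approx 2.0013$)
$\left(\left(102085 + R{\left(n \right)}\right) \left(21371 + 88281\right) + Y{\left(508 \right)}\right) + 93456 = \left(\left(102085 + 105\right) \left(21371 + 88281\right) + \frac{-58212 - 508^{2}}{2268 \cdot 508}\right) + 93456 = \left(102190 \cdot 109652 + \frac{1}{2268} \cdot \frac{1}{508} \left(-58212 - 258064\right)\right) + 93456 = \left(11205337880 + \frac{1}{2268} \cdot \frac{1}{508} \left(-58212 - 258064\right)\right) + 93456 = \left(11205337880 + \frac{1}{2268} \cdot \frac{1}{508} \left(-316276\right)\right) + 93456 = \left(11205337880 - \frac{79069}{288036}\right) + 93456 = \frac{3227540701524611}{288036} + 93456 = \frac{3227567620217027}{288036}$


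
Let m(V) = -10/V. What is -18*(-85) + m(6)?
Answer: 4585/3 ≈ 1528.3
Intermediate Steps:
-18*(-85) + m(6) = -18*(-85) - 10/6 = 1530 - 10*1/6 = 1530 - 5/3 = 4585/3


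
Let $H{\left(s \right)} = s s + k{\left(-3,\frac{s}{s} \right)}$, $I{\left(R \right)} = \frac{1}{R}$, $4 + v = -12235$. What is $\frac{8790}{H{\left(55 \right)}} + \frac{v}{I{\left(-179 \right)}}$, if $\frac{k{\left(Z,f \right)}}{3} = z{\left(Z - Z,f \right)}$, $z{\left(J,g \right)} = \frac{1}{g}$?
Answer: $\frac{3316846829}{1514} \approx 2.1908 \cdot 10^{6}$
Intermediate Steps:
$k{\left(Z,f \right)} = \frac{3}{f}$
$v = -12239$ ($v = -4 - 12235 = -12239$)
$H{\left(s \right)} = 3 + s^{2}$ ($H{\left(s \right)} = s s + \frac{3}{s \frac{1}{s}} = s^{2} + \frac{3}{1} = s^{2} + 3 \cdot 1 = s^{2} + 3 = 3 + s^{2}$)
$\frac{8790}{H{\left(55 \right)}} + \frac{v}{I{\left(-179 \right)}} = \frac{8790}{3 + 55^{2}} - \frac{12239}{\frac{1}{-179}} = \frac{8790}{3 + 3025} - \frac{12239}{- \frac{1}{179}} = \frac{8790}{3028} - -2190781 = 8790 \cdot \frac{1}{3028} + 2190781 = \frac{4395}{1514} + 2190781 = \frac{3316846829}{1514}$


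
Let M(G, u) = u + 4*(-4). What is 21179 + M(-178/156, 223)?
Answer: 21386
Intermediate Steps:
M(G, u) = -16 + u (M(G, u) = u - 16 = -16 + u)
21179 + M(-178/156, 223) = 21179 + (-16 + 223) = 21179 + 207 = 21386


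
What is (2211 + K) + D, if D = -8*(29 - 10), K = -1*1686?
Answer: 373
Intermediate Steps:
K = -1686
D = -152 (D = -8*19 = -152)
(2211 + K) + D = (2211 - 1686) - 152 = 525 - 152 = 373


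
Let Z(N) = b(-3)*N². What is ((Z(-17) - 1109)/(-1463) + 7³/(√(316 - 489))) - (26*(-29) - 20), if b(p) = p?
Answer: 59702/77 - 343*I*√173/173 ≈ 775.35 - 26.078*I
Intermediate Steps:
Z(N) = -3*N²
((Z(-17) - 1109)/(-1463) + 7³/(√(316 - 489))) - (26*(-29) - 20) = ((-3*(-17)² - 1109)/(-1463) + 7³/(√(316 - 489))) - (26*(-29) - 20) = ((-3*289 - 1109)*(-1/1463) + 343/(√(-173))) - (-754 - 20) = ((-867 - 1109)*(-1/1463) + 343/((I*√173))) - 1*(-774) = (-1976*(-1/1463) + 343*(-I*√173/173)) + 774 = (104/77 - 343*I*√173/173) + 774 = 59702/77 - 343*I*√173/173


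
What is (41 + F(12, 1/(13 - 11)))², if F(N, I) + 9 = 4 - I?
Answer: 5041/4 ≈ 1260.3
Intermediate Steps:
F(N, I) = -5 - I (F(N, I) = -9 + (4 - I) = -5 - I)
(41 + F(12, 1/(13 - 11)))² = (41 + (-5 - 1/(13 - 11)))² = (41 + (-5 - 1/2))² = (41 + (-5 - 1*½))² = (41 + (-5 - ½))² = (41 - 11/2)² = (71/2)² = 5041/4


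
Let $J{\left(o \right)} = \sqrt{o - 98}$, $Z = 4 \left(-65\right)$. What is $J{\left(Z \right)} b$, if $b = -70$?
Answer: $- 70 i \sqrt{358} \approx - 1324.5 i$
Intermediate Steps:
$Z = -260$
$J{\left(o \right)} = \sqrt{-98 + o}$
$J{\left(Z \right)} b = \sqrt{-98 - 260} \left(-70\right) = \sqrt{-358} \left(-70\right) = i \sqrt{358} \left(-70\right) = - 70 i \sqrt{358}$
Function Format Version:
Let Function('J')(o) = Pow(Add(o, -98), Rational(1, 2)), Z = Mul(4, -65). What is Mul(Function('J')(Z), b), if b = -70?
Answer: Mul(-70, I, Pow(358, Rational(1, 2))) ≈ Mul(-1324.5, I)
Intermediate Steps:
Z = -260
Function('J')(o) = Pow(Add(-98, o), Rational(1, 2))
Mul(Function('J')(Z), b) = Mul(Pow(Add(-98, -260), Rational(1, 2)), -70) = Mul(Pow(-358, Rational(1, 2)), -70) = Mul(Mul(I, Pow(358, Rational(1, 2))), -70) = Mul(-70, I, Pow(358, Rational(1, 2)))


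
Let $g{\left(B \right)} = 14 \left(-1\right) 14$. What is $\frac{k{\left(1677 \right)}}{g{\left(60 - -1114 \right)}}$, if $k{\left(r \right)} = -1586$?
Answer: $\frac{793}{98} \approx 8.0918$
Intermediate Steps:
$g{\left(B \right)} = -196$ ($g{\left(B \right)} = \left(-14\right) 14 = -196$)
$\frac{k{\left(1677 \right)}}{g{\left(60 - -1114 \right)}} = - \frac{1586}{-196} = \left(-1586\right) \left(- \frac{1}{196}\right) = \frac{793}{98}$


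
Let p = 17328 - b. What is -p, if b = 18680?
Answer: 1352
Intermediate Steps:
p = -1352 (p = 17328 - 1*18680 = 17328 - 18680 = -1352)
-p = -1*(-1352) = 1352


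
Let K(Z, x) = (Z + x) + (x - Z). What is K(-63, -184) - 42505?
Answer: -42873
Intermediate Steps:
K(Z, x) = 2*x
K(-63, -184) - 42505 = 2*(-184) - 42505 = -368 - 42505 = -42873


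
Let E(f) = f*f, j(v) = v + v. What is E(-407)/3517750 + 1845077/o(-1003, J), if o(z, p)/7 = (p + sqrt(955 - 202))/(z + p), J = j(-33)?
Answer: 152644041739337643/29573724250 + 1972387313*sqrt(753)/25221 ≈ 7.3075e+6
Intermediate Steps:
j(v) = 2*v
J = -66 (J = 2*(-33) = -66)
E(f) = f**2
o(z, p) = 7*(p + sqrt(753))/(p + z) (o(z, p) = 7*((p + sqrt(955 - 202))/(z + p)) = 7*((p + sqrt(753))/(p + z)) = 7*(p + sqrt(753))/(p + z))
E(-407)/3517750 + 1845077/o(-1003, J) = (-407)**2/3517750 + 1845077/((7*(-66 + sqrt(753))/(-66 - 1003))) = 165649*(1/3517750) + 1845077/((7*(-66 + sqrt(753))/(-1069))) = 165649/3517750 + 1845077/((7*(-1/1069)*(-66 + sqrt(753)))) = 165649/3517750 + 1845077/(462/1069 - 7*sqrt(753)/1069)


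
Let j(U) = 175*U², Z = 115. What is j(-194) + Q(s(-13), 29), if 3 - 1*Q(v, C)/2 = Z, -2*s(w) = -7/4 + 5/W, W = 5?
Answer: 6586076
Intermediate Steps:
s(w) = 3/8 (s(w) = -(-7/4 + 5/5)/2 = -(-7*¼ + 5*(⅕))/2 = -(-7/4 + 1)/2 = -½*(-¾) = 3/8)
Q(v, C) = -224 (Q(v, C) = 6 - 2*115 = 6 - 230 = -224)
j(-194) + Q(s(-13), 29) = 175*(-194)² - 224 = 175*37636 - 224 = 6586300 - 224 = 6586076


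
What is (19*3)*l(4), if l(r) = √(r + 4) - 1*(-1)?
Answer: 57 + 114*√2 ≈ 218.22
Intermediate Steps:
l(r) = 1 + √(4 + r) (l(r) = √(4 + r) + 1 = 1 + √(4 + r))
(19*3)*l(4) = (19*3)*(1 + √(4 + 4)) = 57*(1 + √8) = 57*(1 + 2*√2) = 57 + 114*√2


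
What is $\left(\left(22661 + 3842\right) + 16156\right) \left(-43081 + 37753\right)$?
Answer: $-227287152$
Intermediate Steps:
$\left(\left(22661 + 3842\right) + 16156\right) \left(-43081 + 37753\right) = \left(26503 + 16156\right) \left(-5328\right) = 42659 \left(-5328\right) = -227287152$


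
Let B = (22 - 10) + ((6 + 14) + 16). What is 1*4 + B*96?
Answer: 4612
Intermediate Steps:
B = 48 (B = 12 + (20 + 16) = 12 + 36 = 48)
1*4 + B*96 = 1*4 + 48*96 = 4 + 4608 = 4612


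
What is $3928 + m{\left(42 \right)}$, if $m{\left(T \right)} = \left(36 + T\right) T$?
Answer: $7204$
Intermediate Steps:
$m{\left(T \right)} = T \left(36 + T\right)$
$3928 + m{\left(42 \right)} = 3928 + 42 \left(36 + 42\right) = 3928 + 42 \cdot 78 = 3928 + 3276 = 7204$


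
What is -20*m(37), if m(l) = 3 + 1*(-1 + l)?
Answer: -780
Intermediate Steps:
m(l) = 2 + l (m(l) = 3 + (-1 + l) = 2 + l)
-20*m(37) = -20*(2 + 37) = -20*39 = -780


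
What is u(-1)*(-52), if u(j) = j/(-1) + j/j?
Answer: -104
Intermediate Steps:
u(j) = 1 - j (u(j) = j*(-1) + 1 = -j + 1 = 1 - j)
u(-1)*(-52) = (1 - 1*(-1))*(-52) = (1 + 1)*(-52) = 2*(-52) = -104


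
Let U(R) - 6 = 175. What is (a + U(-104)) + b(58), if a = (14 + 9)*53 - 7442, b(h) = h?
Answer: -5984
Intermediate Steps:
U(R) = 181 (U(R) = 6 + 175 = 181)
a = -6223 (a = 23*53 - 7442 = 1219 - 7442 = -6223)
(a + U(-104)) + b(58) = (-6223 + 181) + 58 = -6042 + 58 = -5984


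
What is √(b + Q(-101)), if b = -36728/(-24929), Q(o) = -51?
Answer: I*√30778614779/24929 ≈ 7.0375*I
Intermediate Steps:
b = 36728/24929 (b = -36728*(-1/24929) = 36728/24929 ≈ 1.4733)
√(b + Q(-101)) = √(36728/24929 - 51) = √(-1234651/24929) = I*√30778614779/24929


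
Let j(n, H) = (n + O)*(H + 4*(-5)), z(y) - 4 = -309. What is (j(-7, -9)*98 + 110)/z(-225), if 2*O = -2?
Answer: -22846/305 ≈ -74.905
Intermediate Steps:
O = -1 (O = (½)*(-2) = -1)
z(y) = -305 (z(y) = 4 - 309 = -305)
j(n, H) = (-1 + n)*(-20 + H) (j(n, H) = (n - 1)*(H + 4*(-5)) = (-1 + n)*(H - 20) = (-1 + n)*(-20 + H))
(j(-7, -9)*98 + 110)/z(-225) = ((20 - 1*(-9) - 20*(-7) - 9*(-7))*98 + 110)/(-305) = ((20 + 9 + 140 + 63)*98 + 110)*(-1/305) = (232*98 + 110)*(-1/305) = (22736 + 110)*(-1/305) = 22846*(-1/305) = -22846/305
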